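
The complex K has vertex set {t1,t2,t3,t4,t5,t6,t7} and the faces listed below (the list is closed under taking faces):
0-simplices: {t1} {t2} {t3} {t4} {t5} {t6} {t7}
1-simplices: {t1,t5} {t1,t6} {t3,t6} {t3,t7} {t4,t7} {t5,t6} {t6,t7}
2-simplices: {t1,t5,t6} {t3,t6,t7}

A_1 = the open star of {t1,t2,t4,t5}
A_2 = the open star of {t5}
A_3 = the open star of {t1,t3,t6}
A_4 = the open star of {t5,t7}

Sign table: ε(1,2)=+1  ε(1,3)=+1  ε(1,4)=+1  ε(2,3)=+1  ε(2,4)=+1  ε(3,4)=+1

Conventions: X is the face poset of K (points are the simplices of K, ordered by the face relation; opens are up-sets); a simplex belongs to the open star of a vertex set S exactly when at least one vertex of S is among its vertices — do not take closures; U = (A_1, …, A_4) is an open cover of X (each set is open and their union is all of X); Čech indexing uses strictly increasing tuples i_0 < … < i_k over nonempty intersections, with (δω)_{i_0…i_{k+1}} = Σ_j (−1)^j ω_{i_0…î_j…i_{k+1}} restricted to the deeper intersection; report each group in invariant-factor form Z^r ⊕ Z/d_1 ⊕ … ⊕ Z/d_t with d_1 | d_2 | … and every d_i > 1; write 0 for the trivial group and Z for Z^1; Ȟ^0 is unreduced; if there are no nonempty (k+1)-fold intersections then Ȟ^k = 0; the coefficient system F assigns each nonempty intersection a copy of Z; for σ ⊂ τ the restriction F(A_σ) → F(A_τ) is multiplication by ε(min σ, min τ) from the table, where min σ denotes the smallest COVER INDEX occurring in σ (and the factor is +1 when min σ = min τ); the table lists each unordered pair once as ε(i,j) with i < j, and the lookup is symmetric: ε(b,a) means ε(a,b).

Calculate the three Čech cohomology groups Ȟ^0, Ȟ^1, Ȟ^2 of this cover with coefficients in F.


Ȟ^0(U;F) ≅ Z; Ȟ^1(U;F) ≅ 0; Ȟ^2(U;F) ≅ 0

nonempty overlaps:
  A1={{t1},{t2},{t4},{t5},{t1,t5},{t1,t6},{t4,t7},{t5,t6},{t1,t5,t6}} A2={{t5},{t1,t5},{t5,t6},{t1,t5,t6}} A3={{t1},{t3},{t6},{t1,t5},{t1,t6},{t3,t6},{t3,t7},{t5,t6},{t6,t7},{t1,t5,t6},{t3,t6,t7}} A4={{t5},{t7},{t1,t5},{t3,t7},{t4,t7},{t5,t6},{t6,t7},{t1,t5,t6},{t3,t6,t7}}
  A12={{t5},{t1,t5},{t5,t6},{t1,t5,t6}} A13={{t1},{t1,t5},{t1,t6},{t5,t6},{t1,t5,t6}} A14={{t5},{t1,t5},{t4,t7},{t5,t6},{t1,t5,t6}} A23={{t1,t5},{t5,t6},{t1,t5,t6}} A24={{t5},{t1,t5},{t5,t6},{t1,t5,t6}} A34={{t1,t5},{t3,t7},{t5,t6},{t6,t7},{t1,t5,t6},{t3,t6,t7}}
  A123={{t1,t5},{t5,t6},{t1,t5,t6}} A124={{t5},{t1,t5},{t5,t6},{t1,t5,t6}} A134={{t1,t5},{t5,t6},{t1,t5,t6}} A234={{t1,t5},{t5,t6},{t1,t5,t6}}
  A1234={{t1,t5},{t5,t6},{t1,t5,t6}}
C dims 4,6,4,1; δ0: rk 3, SNF 1^3; δ1: rk 3, SNF 1^3; δ2: rk 1, SNF 1^1
degree 0: 4−3−0 = 1 → Ȟ^0 ≅ Z
degree 1: 6−3−3 = 0 → Ȟ^1 ≅ 0
degree 2: 4−1−3 = 0 → Ȟ^2 ≅ 0


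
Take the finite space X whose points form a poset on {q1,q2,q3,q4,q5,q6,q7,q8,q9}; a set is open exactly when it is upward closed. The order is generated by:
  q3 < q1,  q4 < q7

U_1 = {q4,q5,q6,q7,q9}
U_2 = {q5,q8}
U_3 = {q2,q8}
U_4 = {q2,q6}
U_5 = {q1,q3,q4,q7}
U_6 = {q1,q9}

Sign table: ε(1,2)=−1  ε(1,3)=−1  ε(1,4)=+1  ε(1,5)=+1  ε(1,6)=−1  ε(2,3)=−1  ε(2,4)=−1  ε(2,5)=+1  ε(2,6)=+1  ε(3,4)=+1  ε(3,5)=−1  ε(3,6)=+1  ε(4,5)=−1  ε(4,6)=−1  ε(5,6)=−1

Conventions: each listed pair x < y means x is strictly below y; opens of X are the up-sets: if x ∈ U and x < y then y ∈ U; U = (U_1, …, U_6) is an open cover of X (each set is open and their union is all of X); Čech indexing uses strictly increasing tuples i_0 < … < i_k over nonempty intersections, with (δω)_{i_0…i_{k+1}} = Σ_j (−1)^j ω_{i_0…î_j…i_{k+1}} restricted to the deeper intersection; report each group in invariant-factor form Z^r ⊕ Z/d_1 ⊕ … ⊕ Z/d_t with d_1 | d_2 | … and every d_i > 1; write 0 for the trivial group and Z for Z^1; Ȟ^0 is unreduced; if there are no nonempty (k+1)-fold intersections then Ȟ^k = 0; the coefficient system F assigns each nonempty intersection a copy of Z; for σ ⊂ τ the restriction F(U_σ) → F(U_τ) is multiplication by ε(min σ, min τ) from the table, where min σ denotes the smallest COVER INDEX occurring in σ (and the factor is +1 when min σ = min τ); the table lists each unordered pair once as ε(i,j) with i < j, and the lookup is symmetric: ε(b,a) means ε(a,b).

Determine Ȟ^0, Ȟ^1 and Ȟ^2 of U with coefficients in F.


Ȟ^0 ≅ Z; Ȟ^1 ≅ Z^2; Ȟ^2 ≅ 0

nerve simplices:
  U12={q5} U14={q6} U15={q4,q7} U16={q9} U23={q8} U34={q2} U56={q1}
C dims 6,7; δ0: rk 5, SNF 1^5
degree 0: 6−5−0 = 1 → Ȟ^0 ≅ Z
degree 1: 7−0−5 = 2 → Ȟ^1 ≅ Z^2
degree 2: 0−0−0 = 0 → Ȟ^2 ≅ 0


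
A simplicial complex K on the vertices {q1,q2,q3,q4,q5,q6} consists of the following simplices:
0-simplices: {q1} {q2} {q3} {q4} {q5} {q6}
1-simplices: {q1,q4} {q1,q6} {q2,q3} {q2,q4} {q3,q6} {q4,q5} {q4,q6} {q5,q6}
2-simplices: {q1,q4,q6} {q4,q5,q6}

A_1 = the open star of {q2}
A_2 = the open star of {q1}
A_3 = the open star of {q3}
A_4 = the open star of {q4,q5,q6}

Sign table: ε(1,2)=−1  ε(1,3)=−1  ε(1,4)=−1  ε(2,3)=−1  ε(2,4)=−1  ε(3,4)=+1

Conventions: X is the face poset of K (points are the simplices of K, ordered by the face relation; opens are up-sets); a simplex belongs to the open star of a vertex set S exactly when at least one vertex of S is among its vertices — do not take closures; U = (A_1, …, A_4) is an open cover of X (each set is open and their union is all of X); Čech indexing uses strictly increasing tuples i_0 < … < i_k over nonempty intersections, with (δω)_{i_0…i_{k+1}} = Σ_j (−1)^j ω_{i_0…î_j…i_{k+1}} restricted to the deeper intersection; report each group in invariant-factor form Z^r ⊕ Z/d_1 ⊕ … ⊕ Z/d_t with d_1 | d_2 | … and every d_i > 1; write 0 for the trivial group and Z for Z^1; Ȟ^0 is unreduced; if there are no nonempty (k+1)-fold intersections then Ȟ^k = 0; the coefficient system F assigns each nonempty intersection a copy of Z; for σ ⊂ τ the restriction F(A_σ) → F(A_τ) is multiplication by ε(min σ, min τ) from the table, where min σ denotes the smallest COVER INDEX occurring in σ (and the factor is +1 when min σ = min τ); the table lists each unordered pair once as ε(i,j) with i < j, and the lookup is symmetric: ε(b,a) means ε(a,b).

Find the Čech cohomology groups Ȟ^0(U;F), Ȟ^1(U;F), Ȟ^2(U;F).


nonempty intersections:
  A1={{q2},{q2,q3},{q2,q4}} A2={{q1},{q1,q4},{q1,q6},{q1,q4,q6}} A3={{q3},{q2,q3},{q3,q6}} A4={{q4},{q5},{q6},{q1,q4},{q1,q6},{q2,q4},{q3,q6},{q4,q5},{q4,q6},{q5,q6},{q1,q4,q6},{q4,q5,q6}}
  A13={{q2,q3}} A14={{q2,q4}} A24={{q1,q4},{q1,q6},{q1,q4,q6}} A34={{q3,q6}}
C dims 4,4; δ0: rk 3, SNF 1^3
Ȟ^0: (4−3)−0=1 ⇒ Z
Ȟ^1: (4−0)−3=1 ⇒ Z
Ȟ^2: (0−0)−0=0 ⇒ 0

Ȟ^0(U;F) ≅ Z; Ȟ^1(U;F) ≅ Z; Ȟ^2(U;F) ≅ 0


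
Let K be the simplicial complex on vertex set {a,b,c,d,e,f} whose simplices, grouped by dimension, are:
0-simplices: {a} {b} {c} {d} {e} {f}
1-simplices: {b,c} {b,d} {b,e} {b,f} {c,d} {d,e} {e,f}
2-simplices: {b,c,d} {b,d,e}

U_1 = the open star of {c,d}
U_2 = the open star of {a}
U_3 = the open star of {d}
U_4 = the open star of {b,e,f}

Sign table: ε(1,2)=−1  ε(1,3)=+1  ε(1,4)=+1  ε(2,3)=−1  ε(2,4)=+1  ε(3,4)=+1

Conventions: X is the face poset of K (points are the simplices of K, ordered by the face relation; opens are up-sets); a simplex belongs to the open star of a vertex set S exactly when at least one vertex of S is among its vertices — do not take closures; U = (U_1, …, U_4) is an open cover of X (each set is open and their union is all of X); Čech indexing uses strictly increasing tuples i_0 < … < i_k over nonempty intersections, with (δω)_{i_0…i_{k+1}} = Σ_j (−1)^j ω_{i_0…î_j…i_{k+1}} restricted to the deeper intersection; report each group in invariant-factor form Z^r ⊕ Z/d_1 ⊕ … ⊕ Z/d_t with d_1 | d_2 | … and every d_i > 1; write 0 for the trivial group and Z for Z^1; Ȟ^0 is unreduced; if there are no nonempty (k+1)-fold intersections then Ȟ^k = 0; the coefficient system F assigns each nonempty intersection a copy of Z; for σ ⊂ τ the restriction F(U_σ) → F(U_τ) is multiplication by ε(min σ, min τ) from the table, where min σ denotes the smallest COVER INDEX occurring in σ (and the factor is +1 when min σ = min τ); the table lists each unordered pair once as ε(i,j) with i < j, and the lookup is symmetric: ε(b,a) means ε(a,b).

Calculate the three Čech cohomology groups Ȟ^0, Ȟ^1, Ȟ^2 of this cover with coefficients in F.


intersection data:
  U1={{c},{d},{b,c},{b,d},{c,d},{d,e},{b,c,d},{b,d,e}} U2={{a}} U3={{d},{b,d},{c,d},{d,e},{b,c,d},{b,d,e}} U4={{b},{e},{f},{b,c},{b,d},{b,e},{b,f},{d,e},{e,f},{b,c,d},{b,d,e}}
  U13={{d},{b,d},{c,d},{d,e},{b,c,d},{b,d,e}} U14={{b,c},{b,d},{d,e},{b,c,d},{b,d,e}} U34={{b,d},{d,e},{b,c,d},{b,d,e}}
  U134={{b,d},{d,e},{b,c,d},{b,d,e}}
C dims 4,3,1; δ0: rk 2, SNF 1^2; δ1: rk 1, SNF 1^1
Ȟ^0 = (4 − 2) − 0 = 2, so Ȟ^0 ≅ Z^2
Ȟ^1 = (3 − 1) − 2 = 0, so Ȟ^1 ≅ 0
Ȟ^2 = (1 − 0) − 1 = 0, so Ȟ^2 ≅ 0

Ȟ^0(U;F) ≅ Z^2, Ȟ^1(U;F) ≅ 0 and Ȟ^2(U;F) ≅ 0


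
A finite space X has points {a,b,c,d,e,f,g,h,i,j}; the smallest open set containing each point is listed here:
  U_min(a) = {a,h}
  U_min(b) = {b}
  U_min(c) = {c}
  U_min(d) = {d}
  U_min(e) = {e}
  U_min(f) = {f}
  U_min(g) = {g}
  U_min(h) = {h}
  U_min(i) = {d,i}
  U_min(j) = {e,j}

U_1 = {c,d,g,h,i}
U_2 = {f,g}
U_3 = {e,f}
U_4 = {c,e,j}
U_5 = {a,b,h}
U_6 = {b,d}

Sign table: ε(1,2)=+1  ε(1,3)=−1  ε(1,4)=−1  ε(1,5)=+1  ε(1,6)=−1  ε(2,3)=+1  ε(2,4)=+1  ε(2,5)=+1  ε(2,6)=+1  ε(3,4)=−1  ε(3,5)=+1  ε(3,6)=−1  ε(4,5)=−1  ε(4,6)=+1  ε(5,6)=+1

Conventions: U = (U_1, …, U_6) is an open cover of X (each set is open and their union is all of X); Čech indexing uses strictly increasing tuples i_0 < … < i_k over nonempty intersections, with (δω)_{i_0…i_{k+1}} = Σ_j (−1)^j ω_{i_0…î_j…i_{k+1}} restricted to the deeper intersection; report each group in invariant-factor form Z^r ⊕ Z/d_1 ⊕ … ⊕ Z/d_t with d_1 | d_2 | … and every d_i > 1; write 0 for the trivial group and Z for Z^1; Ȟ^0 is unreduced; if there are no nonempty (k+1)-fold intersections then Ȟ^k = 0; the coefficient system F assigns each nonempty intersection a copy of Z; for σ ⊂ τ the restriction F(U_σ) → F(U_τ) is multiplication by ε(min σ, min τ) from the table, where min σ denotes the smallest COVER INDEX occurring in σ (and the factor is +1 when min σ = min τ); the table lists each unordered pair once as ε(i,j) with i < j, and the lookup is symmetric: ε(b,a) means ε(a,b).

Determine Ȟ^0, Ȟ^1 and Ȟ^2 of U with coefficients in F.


nonempty overlaps:
  U12={g} U14={c} U15={h} U16={d} U23={f} U34={e} U56={b}
C dims 6,7; δ0: rk 6, SNF 1^5·2
degree 0: 6−6−0 = 0 → Ȟ^0 ≅ 0
degree 1: 7−0−6 = 1 plus torsion [2] → Ȟ^1 ≅ Z ⊕ Z/2
degree 2: 0−0−0 = 0 → Ȟ^2 ≅ 0

Ȟ^0(U;F) ≅ 0, Ȟ^1(U;F) ≅ Z ⊕ Z/2 and Ȟ^2(U;F) ≅ 0


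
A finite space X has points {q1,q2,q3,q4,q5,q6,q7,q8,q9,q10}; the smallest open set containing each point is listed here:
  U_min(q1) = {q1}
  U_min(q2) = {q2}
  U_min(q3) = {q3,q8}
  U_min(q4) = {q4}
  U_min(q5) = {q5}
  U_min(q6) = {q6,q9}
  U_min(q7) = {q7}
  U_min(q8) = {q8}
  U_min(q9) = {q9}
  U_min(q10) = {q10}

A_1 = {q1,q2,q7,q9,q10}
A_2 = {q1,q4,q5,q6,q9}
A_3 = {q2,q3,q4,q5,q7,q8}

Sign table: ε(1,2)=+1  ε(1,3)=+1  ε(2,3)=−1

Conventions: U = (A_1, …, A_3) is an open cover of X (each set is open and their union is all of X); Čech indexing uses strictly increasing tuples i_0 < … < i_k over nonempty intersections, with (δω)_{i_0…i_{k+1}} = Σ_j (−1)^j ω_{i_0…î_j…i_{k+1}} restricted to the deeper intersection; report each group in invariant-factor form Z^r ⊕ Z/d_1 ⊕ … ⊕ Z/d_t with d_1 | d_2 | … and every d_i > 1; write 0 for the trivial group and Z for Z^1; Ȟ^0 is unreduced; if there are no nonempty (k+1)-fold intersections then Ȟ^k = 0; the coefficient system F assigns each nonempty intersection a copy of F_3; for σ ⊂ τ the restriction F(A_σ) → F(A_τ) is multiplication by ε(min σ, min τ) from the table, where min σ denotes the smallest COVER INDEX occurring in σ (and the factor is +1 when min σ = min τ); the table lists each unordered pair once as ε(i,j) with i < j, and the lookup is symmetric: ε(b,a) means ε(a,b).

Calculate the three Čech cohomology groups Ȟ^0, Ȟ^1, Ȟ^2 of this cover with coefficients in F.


Ȟ^0 ≅ 0; Ȟ^1 ≅ 0; Ȟ^2 ≅ 0

nerve simplices:
  A12={q1,q9} A13={q2,q7} A23={q4,q5}
C dims 3,3; δ0: rk_F3 3
degree 0: 3−3−0 = 0 → Ȟ^0 ≅ 0
degree 1: 3−0−3 = 0 → Ȟ^1 ≅ 0
degree 2: 0−0−0 = 0 → Ȟ^2 ≅ 0


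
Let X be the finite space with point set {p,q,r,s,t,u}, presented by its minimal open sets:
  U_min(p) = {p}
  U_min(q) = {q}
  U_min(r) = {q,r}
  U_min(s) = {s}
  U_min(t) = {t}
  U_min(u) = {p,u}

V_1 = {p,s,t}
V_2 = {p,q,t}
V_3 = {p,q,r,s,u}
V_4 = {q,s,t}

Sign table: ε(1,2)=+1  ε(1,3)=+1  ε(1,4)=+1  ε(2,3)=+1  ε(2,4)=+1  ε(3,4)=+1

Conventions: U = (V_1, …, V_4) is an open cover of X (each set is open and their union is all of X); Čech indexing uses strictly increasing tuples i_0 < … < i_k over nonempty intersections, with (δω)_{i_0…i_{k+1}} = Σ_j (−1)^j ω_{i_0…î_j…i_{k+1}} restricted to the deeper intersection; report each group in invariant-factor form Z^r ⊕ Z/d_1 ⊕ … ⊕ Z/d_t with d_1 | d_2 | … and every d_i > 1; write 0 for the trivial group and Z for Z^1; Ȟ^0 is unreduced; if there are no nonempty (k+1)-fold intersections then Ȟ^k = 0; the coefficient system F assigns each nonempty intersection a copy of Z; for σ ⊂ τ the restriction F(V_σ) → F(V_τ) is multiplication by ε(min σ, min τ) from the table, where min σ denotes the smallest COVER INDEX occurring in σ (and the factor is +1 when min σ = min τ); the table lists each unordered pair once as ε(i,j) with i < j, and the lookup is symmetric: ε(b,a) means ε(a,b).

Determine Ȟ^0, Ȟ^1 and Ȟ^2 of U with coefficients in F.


intersection data:
  V12={p,t} V13={p,s} V14={s,t} V23={p,q} V24={q,t} V34={q,s}
  V123={p} V124={t} V134={s} V234={q}
C dims 4,6,4; δ0: rk 3, SNF 1^3; δ1: rk 3, SNF 1^3
Ȟ^0 = (4 − 3) − 0 = 1, so Ȟ^0 ≅ Z
Ȟ^1 = (6 − 3) − 3 = 0, so Ȟ^1 ≅ 0
Ȟ^2 = (4 − 0) − 3 = 1, so Ȟ^2 ≅ Z

Ȟ^0 ≅ Z, Ȟ^1 ≅ 0 and Ȟ^2 ≅ Z


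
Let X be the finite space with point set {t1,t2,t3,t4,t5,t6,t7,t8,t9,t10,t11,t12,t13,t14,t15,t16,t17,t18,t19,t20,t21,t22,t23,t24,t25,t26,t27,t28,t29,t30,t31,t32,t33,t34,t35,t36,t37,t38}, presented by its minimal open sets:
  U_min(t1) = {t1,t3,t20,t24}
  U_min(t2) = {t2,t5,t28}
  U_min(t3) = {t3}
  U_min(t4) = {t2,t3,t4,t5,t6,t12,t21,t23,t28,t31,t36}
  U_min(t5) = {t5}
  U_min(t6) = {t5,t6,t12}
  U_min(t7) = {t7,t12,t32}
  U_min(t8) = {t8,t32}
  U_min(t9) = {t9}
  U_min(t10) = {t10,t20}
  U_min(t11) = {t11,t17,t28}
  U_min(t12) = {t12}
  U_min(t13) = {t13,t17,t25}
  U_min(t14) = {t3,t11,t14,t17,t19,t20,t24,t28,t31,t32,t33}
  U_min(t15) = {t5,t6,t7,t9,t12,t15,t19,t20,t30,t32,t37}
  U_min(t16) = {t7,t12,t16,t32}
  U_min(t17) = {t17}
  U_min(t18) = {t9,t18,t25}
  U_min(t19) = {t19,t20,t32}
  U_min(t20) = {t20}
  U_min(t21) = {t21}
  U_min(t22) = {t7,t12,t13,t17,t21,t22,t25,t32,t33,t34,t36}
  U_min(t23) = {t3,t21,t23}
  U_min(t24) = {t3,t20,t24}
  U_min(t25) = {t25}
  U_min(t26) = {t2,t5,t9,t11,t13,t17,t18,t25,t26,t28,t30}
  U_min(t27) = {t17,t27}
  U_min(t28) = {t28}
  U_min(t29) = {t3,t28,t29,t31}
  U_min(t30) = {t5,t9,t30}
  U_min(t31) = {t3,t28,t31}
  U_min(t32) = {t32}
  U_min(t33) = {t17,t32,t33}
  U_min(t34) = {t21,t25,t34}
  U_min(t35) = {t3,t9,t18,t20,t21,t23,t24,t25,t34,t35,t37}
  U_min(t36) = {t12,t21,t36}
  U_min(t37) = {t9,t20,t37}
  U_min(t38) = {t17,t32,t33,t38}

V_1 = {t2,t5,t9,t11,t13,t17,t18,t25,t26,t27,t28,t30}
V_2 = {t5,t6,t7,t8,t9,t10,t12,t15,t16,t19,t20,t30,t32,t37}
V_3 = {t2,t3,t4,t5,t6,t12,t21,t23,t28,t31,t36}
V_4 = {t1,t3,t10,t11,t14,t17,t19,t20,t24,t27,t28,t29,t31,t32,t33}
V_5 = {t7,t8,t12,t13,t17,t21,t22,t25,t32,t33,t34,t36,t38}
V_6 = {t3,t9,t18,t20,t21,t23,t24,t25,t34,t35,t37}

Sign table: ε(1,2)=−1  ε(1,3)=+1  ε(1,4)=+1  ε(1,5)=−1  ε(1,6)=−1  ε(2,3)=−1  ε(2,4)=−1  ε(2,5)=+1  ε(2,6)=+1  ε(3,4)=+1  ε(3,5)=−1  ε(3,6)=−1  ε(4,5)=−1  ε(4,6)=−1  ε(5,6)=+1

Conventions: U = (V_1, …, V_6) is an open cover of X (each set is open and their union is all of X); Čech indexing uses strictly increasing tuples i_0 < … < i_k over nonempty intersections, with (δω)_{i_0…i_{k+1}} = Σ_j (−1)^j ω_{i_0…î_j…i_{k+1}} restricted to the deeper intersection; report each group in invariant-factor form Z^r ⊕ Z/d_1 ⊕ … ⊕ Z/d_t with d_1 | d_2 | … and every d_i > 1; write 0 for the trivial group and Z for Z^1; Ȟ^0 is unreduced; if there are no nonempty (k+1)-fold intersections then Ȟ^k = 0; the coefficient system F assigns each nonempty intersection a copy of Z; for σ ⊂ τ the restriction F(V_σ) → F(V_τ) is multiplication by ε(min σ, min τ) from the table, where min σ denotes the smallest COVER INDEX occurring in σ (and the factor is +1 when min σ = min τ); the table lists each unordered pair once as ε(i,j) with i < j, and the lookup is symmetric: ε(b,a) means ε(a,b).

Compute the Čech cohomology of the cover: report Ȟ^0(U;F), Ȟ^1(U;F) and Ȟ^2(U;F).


intersection data:
  V12={t5,t9,t30} V13={t2,t5,t28} V14={t11,t17,t27,t28} V15={t13,t17,t25} V16={t9,t18,t25} V23={t5,t6,t12} V24={t10,t19,t20,t32} V25={t7,t8,t12,t32} V26={t9,t20,t37} V34={t3,t28,t31} V35={t12,t21,t36} V36={t3,t21,t23} V45={t17,t32,t33} V46={t3,t20,t24} V56={t21,t25,t34}
  V123={t5} V126={t9} V134={t28} V145={t17} V156={t25} V235={t12} V245={t32} V246={t20} V346={t3} V356={t21}
C dims 6,15,10; δ0: rk 5, SNF 1^5; δ1: rk 10, SNF 1^9·2
Ȟ^0 = (6 − 5) − 0 = 1, so Ȟ^0 ≅ Z
Ȟ^1 = (15 − 10) − 5 = 0, so Ȟ^1 ≅ 0
Ȟ^2 = (10 − 0) − 10 = 0 plus torsion [2], so Ȟ^2 ≅ Z/2

Ȟ^0 ≅ Z, Ȟ^1 ≅ 0 and Ȟ^2 ≅ Z/2


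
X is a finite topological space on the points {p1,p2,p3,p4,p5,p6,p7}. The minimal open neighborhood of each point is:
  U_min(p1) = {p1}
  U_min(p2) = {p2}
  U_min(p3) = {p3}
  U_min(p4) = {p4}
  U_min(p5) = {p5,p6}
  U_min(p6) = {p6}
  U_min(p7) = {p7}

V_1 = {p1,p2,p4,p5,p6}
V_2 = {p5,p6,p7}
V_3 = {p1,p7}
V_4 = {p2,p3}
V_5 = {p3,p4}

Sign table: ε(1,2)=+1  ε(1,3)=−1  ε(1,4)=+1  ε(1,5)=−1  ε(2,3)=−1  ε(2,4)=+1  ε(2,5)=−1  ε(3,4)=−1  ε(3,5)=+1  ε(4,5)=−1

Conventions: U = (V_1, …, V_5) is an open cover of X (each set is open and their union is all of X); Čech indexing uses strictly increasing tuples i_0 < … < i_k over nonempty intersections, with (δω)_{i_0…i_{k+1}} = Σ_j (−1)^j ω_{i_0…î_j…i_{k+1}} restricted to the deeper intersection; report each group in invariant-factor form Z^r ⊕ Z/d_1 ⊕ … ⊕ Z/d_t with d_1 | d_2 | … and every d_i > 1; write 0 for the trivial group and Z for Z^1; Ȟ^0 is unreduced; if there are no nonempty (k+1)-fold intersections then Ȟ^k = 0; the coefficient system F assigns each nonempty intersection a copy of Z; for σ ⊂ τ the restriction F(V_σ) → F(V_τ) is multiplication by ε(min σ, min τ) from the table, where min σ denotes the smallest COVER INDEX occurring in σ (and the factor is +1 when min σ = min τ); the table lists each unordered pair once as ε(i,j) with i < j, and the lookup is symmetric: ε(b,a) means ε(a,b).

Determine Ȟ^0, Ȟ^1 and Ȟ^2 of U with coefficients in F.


cover nerve:
  V12={p5,p6} V13={p1} V14={p2} V15={p4} V23={p7} V45={p3}
C dims 5,6; δ0: rk 4, SNF 1^4
Ȟ^0: (5−4)−0=1 ⇒ Z
Ȟ^1: (6−0)−4=2 ⇒ Z^2
Ȟ^2: (0−0)−0=0 ⇒ 0

Ȟ^0 ≅ Z, Ȟ^1 ≅ Z^2, Ȟ^2 ≅ 0


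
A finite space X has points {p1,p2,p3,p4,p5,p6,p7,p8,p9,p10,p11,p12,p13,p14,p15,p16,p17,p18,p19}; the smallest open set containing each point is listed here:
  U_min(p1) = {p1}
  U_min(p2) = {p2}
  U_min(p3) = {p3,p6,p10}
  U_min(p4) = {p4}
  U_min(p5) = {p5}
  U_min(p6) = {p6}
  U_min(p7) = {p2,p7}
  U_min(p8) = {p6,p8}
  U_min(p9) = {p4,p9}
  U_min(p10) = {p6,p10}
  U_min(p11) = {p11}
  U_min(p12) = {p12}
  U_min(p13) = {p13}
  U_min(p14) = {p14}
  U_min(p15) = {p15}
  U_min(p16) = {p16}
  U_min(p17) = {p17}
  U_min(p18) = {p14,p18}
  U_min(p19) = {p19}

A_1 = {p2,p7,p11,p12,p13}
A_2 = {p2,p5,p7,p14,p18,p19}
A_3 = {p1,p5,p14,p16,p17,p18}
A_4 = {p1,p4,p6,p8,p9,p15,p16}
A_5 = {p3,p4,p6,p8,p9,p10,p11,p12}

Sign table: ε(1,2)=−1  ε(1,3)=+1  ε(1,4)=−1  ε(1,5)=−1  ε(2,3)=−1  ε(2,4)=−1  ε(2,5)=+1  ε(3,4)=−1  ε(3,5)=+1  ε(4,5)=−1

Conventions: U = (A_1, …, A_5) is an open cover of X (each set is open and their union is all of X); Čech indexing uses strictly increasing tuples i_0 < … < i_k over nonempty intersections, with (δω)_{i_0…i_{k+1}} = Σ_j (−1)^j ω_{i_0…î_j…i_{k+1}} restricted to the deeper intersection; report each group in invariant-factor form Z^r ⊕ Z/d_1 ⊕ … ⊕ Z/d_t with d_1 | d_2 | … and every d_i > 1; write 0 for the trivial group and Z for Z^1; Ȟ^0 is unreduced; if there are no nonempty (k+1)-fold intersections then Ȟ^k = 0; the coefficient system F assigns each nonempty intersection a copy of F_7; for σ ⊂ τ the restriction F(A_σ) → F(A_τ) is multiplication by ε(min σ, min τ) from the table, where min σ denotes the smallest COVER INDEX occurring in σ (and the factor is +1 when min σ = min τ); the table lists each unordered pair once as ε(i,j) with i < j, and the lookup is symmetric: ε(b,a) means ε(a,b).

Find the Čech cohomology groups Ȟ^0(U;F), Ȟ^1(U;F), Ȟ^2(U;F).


nerve simplices:
  A12={p2,p7} A15={p11,p12} A23={p5,p14,p18} A34={p1,p16} A45={p4,p6,p8,p9}
C dims 5,5; δ0: rk_F7 5
degree 0: 5−5−0 = 0 → Ȟ^0 ≅ 0
degree 1: 5−0−5 = 0 → Ȟ^1 ≅ 0
degree 2: 0−0−0 = 0 → Ȟ^2 ≅ 0

Ȟ^0 = 0, Ȟ^1 = 0 and Ȟ^2 = 0


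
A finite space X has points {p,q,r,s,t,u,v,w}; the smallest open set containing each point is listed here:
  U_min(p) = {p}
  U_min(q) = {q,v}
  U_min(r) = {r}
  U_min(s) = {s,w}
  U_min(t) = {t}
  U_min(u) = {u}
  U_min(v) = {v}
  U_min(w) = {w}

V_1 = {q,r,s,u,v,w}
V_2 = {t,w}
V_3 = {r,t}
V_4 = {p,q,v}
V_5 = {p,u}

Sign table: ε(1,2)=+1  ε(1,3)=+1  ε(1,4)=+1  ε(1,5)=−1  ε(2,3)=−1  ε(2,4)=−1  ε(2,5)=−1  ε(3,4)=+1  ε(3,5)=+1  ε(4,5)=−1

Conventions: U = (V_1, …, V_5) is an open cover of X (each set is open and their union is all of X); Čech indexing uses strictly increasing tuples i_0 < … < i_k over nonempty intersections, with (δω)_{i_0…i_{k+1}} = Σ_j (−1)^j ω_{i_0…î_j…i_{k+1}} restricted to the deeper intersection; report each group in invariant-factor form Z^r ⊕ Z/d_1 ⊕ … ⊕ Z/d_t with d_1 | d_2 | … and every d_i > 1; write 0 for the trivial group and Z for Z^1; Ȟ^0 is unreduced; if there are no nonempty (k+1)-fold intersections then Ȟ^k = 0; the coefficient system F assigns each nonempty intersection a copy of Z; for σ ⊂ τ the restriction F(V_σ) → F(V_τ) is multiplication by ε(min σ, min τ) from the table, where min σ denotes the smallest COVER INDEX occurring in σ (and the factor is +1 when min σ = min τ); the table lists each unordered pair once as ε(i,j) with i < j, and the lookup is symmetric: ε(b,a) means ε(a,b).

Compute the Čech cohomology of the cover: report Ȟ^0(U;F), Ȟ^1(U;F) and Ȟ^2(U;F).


Ȟ^0 ≅ 0, Ȟ^1 ≅ Z ⊕ Z/2, Ȟ^2 ≅ 0

nerve of the cover:
  V12={w} V13={r} V14={q,v} V15={u} V23={t} V45={p}
C dims 5,6; δ0: rk 5, SNF 1^4·2
Ȟ^0 = (5 − 5) − 0 = 0, so Ȟ^0 ≅ 0
Ȟ^1 = (6 − 0) − 5 = 1 plus torsion [2], so Ȟ^1 ≅ Z ⊕ Z/2
Ȟ^2 = (0 − 0) − 0 = 0, so Ȟ^2 ≅ 0


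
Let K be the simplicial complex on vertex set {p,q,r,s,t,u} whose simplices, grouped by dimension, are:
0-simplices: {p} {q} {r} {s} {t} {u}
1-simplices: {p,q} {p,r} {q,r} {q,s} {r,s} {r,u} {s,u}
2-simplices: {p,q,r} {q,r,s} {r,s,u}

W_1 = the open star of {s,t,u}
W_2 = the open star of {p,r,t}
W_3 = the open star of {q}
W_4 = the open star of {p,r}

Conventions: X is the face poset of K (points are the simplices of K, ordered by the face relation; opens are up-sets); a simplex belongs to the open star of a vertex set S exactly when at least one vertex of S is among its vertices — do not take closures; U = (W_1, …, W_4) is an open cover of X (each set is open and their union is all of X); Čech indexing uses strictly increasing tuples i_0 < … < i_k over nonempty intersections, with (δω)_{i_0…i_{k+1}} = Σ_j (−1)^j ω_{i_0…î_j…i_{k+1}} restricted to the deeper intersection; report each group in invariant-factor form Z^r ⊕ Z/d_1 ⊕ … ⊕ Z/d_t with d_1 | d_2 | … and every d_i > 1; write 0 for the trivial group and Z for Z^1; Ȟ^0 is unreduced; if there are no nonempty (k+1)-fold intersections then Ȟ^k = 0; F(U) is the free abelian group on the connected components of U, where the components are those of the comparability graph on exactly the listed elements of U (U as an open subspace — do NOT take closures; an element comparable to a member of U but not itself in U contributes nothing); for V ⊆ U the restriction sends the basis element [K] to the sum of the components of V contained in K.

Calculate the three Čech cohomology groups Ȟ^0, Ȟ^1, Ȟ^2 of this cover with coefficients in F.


nonempty overlaps:
  W1={{s},{t},{u},{q,s},{r,s},{r,u},{s,u},{q,r,s},{r,s,u}} W2={{p},{r},{t},{p,q},{p,r},{q,r},{r,s},{r,u},{p,q,r},{q,r,s},{r,s,u}} W3={{q},{p,q},{q,r},{q,s},{p,q,r},{q,r,s}} W4={{p},{r},{p,q},{p,r},{q,r},{r,s},{r,u},{p,q,r},{q,r,s},{r,s,u}}
  W12={{t},{r,s},{r,u},{q,r,s},{r,s,u}} W13={{q,s},{q,r,s}} W14={{r,s},{r,u},{q,r,s},{r,s,u}} W23={{p,q},{q,r},{p,q,r},{q,r,s}} W24={{p},{r},{p,q},{p,r},{q,r},{r,s},{r,u},{p,q,r},{q,r,s},{r,s,u}} W34={{p,q},{q,r},{p,q,r},{q,r,s}}
  W123={{q,r,s}} W124={{r,s},{r,u},{q,r,s},{r,s,u}} W134={{q,r,s}} W234={{p,q},{q,r},{p,q,r},{q,r,s}}
  W1234={{q,r,s}}
components per intersection:
  W1: {{s},{u},{q,s},{r,s},{r,u},{s,u},{q,r,s},{r,s,u}} {{t}}
  W2: {{p},{r},{p,q},{p,r},{q,r},{r,s},{r,u},{p,q,r},{q,r,s},{r,s,u}} {{t}}
  W3: {{q},{p,q},{q,r},{q,s},{p,q,r},{q,r,s}}
  W4: {{p},{r},{p,q},{p,r},{q,r},{r,s},{r,u},{p,q,r},{q,r,s},{r,s,u}}
  W12: {{t}} {{r,s},{r,u},{q,r,s},{r,s,u}}
  W13: {{q,s},{q,r,s}}
  W14: {{r,s},{r,u},{q,r,s},{r,s,u}}
  W23: {{p,q},{q,r},{p,q,r},{q,r,s}}
  W24: {{p},{r},{p,q},{p,r},{q,r},{r,s},{r,u},{p,q,r},{q,r,s},{r,s,u}}
  W34: {{p,q},{q,r},{p,q,r},{q,r,s}}
  W123: {{q,r,s}}
  W124: {{r,s},{r,u},{q,r,s},{r,s,u}}
  W134: {{q,r,s}}
  W234: {{p,q},{q,r},{p,q,r},{q,r,s}}
  W1234: {{q,r,s}}
C dims 6,7,4,1; δ0: rk 4, SNF 1^4; δ1: rk 3, SNF 1^3; δ2: rk 1, SNF 1^1
degree 0: 6−4−0 = 2 → Ȟ^0 ≅ Z^2
degree 1: 7−3−4 = 0 → Ȟ^1 ≅ 0
degree 2: 4−1−3 = 0 → Ȟ^2 ≅ 0

Ȟ^0 = Z^2, Ȟ^1 = 0, Ȟ^2 = 0


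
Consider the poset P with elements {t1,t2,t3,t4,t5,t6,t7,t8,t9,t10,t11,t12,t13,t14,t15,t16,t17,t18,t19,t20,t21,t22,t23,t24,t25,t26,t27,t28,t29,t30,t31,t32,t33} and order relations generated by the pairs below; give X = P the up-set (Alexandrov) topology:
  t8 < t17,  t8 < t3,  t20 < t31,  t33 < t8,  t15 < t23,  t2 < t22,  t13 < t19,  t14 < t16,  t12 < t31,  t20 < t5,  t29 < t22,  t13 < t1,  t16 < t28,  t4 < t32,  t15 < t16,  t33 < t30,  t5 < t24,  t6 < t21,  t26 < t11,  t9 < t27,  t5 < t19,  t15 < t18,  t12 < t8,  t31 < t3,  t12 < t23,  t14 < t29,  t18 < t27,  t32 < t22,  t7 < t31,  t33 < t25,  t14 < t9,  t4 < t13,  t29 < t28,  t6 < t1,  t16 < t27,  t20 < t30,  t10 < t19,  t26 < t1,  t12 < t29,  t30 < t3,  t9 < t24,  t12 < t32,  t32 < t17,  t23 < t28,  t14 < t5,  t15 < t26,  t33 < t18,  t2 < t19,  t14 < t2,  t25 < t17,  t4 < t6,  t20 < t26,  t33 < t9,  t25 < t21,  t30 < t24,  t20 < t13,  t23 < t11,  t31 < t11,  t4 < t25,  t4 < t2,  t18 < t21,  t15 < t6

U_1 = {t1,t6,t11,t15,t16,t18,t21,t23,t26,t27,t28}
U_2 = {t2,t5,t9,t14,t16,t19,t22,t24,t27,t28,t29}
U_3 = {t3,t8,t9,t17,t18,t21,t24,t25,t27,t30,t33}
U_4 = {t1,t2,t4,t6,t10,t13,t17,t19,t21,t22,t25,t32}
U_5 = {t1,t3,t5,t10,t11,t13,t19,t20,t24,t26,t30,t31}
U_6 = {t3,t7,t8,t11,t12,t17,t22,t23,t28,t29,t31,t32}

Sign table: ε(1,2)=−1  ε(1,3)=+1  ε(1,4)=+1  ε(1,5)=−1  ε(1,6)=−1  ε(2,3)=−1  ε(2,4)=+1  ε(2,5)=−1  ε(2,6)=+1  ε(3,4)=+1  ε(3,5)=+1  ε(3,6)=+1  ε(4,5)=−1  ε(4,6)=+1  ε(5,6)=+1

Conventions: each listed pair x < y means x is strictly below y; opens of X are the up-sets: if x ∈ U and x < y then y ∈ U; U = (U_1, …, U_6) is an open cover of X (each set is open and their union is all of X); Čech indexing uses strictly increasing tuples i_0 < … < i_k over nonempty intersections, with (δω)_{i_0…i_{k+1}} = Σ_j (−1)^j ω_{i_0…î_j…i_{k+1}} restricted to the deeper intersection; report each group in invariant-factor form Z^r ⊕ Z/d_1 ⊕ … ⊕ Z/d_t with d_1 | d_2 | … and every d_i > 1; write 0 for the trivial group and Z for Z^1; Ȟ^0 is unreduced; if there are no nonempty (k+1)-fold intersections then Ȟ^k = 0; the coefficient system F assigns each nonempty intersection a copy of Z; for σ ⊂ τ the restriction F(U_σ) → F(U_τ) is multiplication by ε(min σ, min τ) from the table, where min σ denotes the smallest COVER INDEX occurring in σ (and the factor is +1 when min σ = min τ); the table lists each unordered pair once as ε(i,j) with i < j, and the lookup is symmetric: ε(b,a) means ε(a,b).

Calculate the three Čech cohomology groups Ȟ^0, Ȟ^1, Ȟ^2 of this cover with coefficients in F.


cover nerve:
  U12={t16,t27,t28} U13={t18,t21,t27} U14={t1,t6,t21} U15={t1,t11,t26} U16={t11,t23,t28} U23={t9,t24,t27} U24={t2,t19,t22} U25={t5,t19,t24} U26={t22,t28,t29} U34={t17,t21,t25} U35={t3,t24,t30} U36={t3,t8,t17} U45={t1,t10,t13,t19} U46={t17,t22,t32} U56={t3,t11,t31}
  U123={t27} U126={t28} U134={t21} U145={t1} U156={t11} U235={t24} U245={t19} U246={t22} U346={t17} U356={t3}
C dims 6,15,10; δ0: rk 6, SNF 1^5·2; δ1: rk 9, SNF 1^9
Ȟ^0: (6−6)−0=0 ⇒ 0
Ȟ^1: (15−9)−6=0 plus torsion [2] ⇒ Z/2
Ȟ^2: (10−0)−9=1 ⇒ Z

Ȟ^0(U;F) ≅ 0, Ȟ^1(U;F) ≅ Z/2 and Ȟ^2(U;F) ≅ Z


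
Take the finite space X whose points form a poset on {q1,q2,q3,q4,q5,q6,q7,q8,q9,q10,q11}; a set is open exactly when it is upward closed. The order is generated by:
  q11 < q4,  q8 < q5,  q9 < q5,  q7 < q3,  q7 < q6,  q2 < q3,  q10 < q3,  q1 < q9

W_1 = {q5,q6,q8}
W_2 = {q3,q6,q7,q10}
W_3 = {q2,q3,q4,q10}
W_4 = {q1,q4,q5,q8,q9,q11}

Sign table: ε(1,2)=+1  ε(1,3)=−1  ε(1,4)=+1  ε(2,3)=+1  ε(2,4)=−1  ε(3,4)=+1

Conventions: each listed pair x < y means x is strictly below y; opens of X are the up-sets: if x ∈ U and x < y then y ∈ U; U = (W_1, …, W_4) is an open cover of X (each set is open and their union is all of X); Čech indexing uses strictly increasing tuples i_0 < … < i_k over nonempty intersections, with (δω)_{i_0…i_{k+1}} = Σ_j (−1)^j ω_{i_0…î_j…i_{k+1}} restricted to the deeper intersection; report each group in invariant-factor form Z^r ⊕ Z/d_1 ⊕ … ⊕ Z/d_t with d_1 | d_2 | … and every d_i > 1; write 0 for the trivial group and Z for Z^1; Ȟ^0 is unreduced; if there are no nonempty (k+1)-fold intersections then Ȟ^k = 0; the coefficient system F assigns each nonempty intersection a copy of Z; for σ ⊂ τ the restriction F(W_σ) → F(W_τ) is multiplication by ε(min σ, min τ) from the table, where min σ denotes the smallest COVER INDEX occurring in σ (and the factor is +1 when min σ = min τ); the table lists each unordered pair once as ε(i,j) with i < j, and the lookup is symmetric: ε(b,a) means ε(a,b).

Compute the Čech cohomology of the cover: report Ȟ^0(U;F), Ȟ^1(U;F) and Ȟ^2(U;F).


Ȟ^0(U;F) ≅ Z; Ȟ^1(U;F) ≅ Z; Ȟ^2(U;F) ≅ 0

nerve simplices:
  W12={q6} W14={q5,q8} W23={q3,q10} W34={q4}
C dims 4,4; δ0: rk 3, SNF 1^3
degree 0: 4−3−0 = 1 → Ȟ^0 ≅ Z
degree 1: 4−0−3 = 1 → Ȟ^1 ≅ Z
degree 2: 0−0−0 = 0 → Ȟ^2 ≅ 0


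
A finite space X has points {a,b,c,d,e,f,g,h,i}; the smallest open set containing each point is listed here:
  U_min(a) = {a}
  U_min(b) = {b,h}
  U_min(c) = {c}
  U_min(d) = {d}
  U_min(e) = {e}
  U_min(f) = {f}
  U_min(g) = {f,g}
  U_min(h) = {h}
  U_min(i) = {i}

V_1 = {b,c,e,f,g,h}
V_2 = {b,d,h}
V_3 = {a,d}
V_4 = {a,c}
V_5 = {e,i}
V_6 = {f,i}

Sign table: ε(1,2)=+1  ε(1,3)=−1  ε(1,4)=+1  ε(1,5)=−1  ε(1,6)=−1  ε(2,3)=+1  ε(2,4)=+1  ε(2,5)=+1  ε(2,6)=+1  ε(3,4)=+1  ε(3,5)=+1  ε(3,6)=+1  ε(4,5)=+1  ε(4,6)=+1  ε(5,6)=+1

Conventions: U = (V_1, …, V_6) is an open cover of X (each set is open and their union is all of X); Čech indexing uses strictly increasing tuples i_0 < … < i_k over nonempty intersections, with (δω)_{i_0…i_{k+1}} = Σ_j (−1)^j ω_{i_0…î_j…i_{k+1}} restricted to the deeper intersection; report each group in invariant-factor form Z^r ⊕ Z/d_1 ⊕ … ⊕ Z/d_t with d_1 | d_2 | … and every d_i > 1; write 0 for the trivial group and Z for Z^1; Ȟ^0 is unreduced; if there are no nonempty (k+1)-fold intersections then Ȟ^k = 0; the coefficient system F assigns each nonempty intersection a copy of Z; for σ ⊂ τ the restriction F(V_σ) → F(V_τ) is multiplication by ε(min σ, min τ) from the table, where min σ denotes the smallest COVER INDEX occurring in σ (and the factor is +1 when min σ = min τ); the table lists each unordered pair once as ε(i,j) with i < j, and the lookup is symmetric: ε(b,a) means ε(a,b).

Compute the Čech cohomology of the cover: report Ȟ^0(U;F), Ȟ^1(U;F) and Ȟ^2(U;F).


Ȟ^0 = Z,  Ȟ^1 = Z^2,  Ȟ^2 = 0

nonempty overlaps:
  V12={b,h} V14={c} V15={e} V16={f} V23={d} V34={a} V56={i}
C dims 6,7; δ0: rk 5, SNF 1^5
degree 0: 6−5−0 = 1 → Ȟ^0 ≅ Z
degree 1: 7−0−5 = 2 → Ȟ^1 ≅ Z^2
degree 2: 0−0−0 = 0 → Ȟ^2 ≅ 0


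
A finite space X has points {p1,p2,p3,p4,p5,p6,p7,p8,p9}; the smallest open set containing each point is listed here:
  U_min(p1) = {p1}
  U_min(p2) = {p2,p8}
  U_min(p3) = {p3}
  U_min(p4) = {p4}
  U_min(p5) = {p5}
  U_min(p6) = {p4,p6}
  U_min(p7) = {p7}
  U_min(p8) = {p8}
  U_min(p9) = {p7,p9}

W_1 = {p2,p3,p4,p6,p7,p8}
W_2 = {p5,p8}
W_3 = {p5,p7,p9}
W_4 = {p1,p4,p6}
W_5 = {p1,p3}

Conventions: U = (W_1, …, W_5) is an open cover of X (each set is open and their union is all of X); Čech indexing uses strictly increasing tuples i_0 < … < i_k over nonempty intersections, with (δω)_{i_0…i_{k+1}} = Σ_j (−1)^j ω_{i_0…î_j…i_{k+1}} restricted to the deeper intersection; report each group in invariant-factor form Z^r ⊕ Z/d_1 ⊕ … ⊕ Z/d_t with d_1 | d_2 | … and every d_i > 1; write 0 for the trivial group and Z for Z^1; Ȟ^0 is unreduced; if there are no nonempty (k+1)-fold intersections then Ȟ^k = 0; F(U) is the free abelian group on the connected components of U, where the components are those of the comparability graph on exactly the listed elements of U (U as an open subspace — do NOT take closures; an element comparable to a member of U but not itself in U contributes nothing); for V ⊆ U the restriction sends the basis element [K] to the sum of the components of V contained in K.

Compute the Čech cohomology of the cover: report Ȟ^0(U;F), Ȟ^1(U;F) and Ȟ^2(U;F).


Ȟ^0 ≅ Z^6,  Ȟ^1 ≅ 0,  Ȟ^2 ≅ 0

cover nerve:
  W12={p8} W13={p7} W14={p4,p6} W15={p3} W23={p5} W45={p1}
components per intersection:
  W1: {p2,p8} {p3} {p4,p6} {p7}
  W2: {p5} {p8}
  W3: {p5} {p7,p9}
  W4: {p1} {p4,p6}
  W5: {p1} {p3}
  W12: {p8}
  W13: {p7}
  W14: {p4,p6}
  W15: {p3}
  W23: {p5}
  W45: {p1}
C dims 12,6; δ0: rk 6, SNF 1^6
Ȟ^0: (12−6)−0=6 ⇒ Z^6
Ȟ^1: (6−0)−6=0 ⇒ 0
Ȟ^2: (0−0)−0=0 ⇒ 0


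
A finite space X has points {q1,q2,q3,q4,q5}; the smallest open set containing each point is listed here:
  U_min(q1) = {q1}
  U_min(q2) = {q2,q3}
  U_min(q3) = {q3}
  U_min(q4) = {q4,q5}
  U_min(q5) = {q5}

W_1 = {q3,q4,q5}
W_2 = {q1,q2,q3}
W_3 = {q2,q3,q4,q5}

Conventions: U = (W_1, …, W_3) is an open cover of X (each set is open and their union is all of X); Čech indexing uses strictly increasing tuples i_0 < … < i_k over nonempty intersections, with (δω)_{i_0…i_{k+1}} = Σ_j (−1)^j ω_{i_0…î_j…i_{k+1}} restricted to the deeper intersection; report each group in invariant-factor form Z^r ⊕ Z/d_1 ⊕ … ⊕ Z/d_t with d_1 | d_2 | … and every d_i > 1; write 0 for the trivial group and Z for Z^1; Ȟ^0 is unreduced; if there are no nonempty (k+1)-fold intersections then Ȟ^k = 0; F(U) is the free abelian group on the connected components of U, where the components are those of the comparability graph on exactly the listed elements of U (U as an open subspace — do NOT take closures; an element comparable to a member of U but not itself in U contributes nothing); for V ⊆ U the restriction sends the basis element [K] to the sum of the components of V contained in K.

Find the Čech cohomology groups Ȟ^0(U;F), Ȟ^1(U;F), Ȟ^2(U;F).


cover nerve:
  W12={q3} W13={q3,q4,q5} W23={q2,q3}
  W123={q3}
components per intersection:
  W1: {q3} {q4,q5}
  W2: {q1} {q2,q3}
  W3: {q2,q3} {q4,q5}
  W12: {q3}
  W13: {q3} {q4,q5}
  W23: {q2,q3}
  W123: {q3}
C dims 6,4,1; δ0: rk 3, SNF 1^3; δ1: rk 1, SNF 1^1
Ȟ^0: (6−3)−0=3 ⇒ Z^3
Ȟ^1: (4−1)−3=0 ⇒ 0
Ȟ^2: (1−0)−1=0 ⇒ 0

Ȟ^0 ≅ Z^3, Ȟ^1 ≅ 0, Ȟ^2 ≅ 0


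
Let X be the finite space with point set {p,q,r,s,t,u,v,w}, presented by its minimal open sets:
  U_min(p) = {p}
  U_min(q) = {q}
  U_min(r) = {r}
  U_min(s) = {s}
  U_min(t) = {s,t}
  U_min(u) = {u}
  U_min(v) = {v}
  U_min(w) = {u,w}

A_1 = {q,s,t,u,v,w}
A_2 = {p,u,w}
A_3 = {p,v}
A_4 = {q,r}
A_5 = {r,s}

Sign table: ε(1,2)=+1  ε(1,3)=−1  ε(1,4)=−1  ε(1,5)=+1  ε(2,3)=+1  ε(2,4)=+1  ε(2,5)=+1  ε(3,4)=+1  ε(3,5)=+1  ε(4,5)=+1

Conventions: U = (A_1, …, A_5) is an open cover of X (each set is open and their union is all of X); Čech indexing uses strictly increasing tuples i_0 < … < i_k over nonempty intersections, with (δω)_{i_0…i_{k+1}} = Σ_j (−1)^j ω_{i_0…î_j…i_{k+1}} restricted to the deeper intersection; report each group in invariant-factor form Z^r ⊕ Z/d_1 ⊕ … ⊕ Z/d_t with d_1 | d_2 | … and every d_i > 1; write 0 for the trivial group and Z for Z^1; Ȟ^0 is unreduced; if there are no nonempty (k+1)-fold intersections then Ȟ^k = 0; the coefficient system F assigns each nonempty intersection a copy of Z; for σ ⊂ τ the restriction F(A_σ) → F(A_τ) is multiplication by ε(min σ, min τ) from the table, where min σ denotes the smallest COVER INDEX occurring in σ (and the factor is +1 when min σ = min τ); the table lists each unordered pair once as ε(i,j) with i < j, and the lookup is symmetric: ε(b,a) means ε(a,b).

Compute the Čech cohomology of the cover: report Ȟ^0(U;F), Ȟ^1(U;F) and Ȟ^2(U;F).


nerve simplices:
  A12={u,w} A13={v} A14={q} A15={s} A23={p} A45={r}
C dims 5,6; δ0: rk 5, SNF 1^4·2
degree 0: 5−5−0 = 0 → Ȟ^0 ≅ 0
degree 1: 6−0−5 = 1 plus torsion [2] → Ȟ^1 ≅ Z ⊕ Z/2
degree 2: 0−0−0 = 0 → Ȟ^2 ≅ 0

Ȟ^0 ≅ 0, Ȟ^1 ≅ Z ⊕ Z/2 and Ȟ^2 ≅ 0


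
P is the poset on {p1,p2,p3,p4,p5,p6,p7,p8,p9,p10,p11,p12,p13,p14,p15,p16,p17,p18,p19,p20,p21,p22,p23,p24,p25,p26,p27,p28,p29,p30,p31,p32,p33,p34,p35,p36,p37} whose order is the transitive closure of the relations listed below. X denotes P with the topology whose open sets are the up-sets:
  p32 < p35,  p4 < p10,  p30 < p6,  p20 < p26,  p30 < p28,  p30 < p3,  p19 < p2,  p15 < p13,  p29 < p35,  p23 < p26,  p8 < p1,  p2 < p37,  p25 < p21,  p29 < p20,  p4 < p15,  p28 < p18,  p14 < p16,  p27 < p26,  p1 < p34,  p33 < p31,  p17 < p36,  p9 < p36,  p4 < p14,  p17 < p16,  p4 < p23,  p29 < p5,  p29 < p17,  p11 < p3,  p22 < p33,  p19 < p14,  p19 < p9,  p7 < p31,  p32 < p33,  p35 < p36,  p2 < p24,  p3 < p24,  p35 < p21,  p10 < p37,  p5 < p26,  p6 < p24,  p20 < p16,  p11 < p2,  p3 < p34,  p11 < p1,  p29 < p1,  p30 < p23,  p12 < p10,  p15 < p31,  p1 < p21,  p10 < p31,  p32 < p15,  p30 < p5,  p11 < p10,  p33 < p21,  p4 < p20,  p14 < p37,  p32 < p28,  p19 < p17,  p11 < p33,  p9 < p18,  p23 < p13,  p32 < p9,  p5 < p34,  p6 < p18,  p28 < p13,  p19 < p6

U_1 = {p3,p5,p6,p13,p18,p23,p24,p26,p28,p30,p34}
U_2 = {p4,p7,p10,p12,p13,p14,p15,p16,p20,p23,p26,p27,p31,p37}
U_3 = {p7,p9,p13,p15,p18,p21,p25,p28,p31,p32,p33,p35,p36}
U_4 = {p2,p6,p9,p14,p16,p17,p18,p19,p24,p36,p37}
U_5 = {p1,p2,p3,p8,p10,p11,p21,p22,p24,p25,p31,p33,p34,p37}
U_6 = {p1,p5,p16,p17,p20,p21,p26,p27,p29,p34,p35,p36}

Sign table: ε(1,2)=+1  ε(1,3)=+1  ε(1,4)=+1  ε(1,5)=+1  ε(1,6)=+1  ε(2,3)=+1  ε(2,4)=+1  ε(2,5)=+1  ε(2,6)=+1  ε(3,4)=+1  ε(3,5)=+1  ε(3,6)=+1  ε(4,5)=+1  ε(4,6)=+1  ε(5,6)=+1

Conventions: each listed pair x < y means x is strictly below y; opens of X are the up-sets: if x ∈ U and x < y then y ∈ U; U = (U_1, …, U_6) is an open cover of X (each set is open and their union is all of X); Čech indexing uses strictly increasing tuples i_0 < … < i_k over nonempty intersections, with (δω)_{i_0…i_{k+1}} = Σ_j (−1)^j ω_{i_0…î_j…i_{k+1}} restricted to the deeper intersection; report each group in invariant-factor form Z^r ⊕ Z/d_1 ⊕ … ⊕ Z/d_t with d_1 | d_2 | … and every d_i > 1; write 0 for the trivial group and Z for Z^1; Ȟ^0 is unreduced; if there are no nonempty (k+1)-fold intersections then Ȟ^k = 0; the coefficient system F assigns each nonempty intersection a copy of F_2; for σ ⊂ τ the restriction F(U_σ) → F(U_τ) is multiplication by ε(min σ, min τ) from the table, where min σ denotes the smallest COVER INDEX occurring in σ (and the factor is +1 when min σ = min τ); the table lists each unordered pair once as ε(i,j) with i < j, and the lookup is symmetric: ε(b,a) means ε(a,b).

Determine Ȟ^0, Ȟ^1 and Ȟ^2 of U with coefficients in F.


Ȟ^0(U;F) ≅ Z/2, Ȟ^1(U;F) ≅ Z/2, Ȟ^2(U;F) ≅ Z/2

nerve of the cover:
  U12={p13,p23,p26} U13={p13,p18,p28} U14={p6,p18,p24} U15={p3,p24,p34} U16={p5,p26,p34} U23={p7,p13,p15,p31} U24={p14,p16,p37} U25={p10,p31,p37} U26={p16,p20,p26,p27} U34={p9,p18,p36} U35={p21,p25,p31,p33} U36={p21,p35,p36} U45={p2,p24,p37} U46={p16,p17,p36} U56={p1,p21,p34}
  U123={p13} U126={p26} U134={p18} U145={p24} U156={p34} U235={p31} U245={p37} U246={p16} U346={p36} U356={p21}
C dims 6,15,10; δ0: rk_F2 5; δ1: rk_F2 9
Ȟ^0 = (6 − 5) − 0 = 1, so Ȟ^0 ≅ Z/2
Ȟ^1 = (15 − 9) − 5 = 1, so Ȟ^1 ≅ Z/2
Ȟ^2 = (10 − 0) − 9 = 1, so Ȟ^2 ≅ Z/2
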